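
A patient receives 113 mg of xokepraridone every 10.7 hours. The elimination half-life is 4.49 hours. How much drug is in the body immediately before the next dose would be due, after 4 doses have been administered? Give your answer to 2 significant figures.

27 mg

The 4 doses were given 42.8, 32.1, 21.4, 10.7 hours ago.
Total = 113·(1/2)^(42.8/4.49) + 113·(1/2)^(32.1/4.49) + 113·(1/2)^(21.4/4.49) + 113·(1/2)^(10.7/4.49)
      = 0.15261 + 0.79607 + 4.1526 + 21.662 ≈ 26.763 mg.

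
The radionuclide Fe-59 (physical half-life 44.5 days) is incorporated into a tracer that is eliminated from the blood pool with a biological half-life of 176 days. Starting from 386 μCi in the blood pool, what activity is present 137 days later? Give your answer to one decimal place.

1/t_eff = 1/t_phys + 1/t_biol = 1/44.5 + 1/176 = 0.028154 per day.
t_eff = 44.5 × 176 / (44.5 + 176) ≈ 35.519 days.
Remaining = 386 × (1/2)^(137/35.519) = 386 × (1/2)^3.8571 ≈ 26.638 μCi.

26.6 μCi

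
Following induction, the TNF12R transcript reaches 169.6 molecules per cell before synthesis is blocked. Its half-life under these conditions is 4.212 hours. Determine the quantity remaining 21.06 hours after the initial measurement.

Elapsed time is 5 half-lives (21.06/4.212).
Each half-life halves the amount: 169.6 × (1/2)^5 = 169.6/32 = 5.3 molecules per cell.

5.3 molecules per cell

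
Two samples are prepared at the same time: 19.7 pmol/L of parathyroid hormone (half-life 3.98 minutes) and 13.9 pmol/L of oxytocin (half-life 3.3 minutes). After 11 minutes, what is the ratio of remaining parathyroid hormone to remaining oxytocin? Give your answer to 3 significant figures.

parathyroid hormone: 19.7 × (1/2)^(11/3.98) = 19.7 × (1/2)^2.7638 ≈ 2.9005 pmol/L.
oxytocin: 13.9 × (1/2)^(11/3.3) = 13.9 × (1/2)^3.3333 ≈ 1.3791 pmol/L.
Ratio ≈ 2.9005 / 1.3791 ≈ 2.1033.

2.10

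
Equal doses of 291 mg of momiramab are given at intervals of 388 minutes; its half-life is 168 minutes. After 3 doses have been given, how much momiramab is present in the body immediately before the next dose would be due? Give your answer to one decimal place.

72.9 mg

The 3 doses were given 1164, 776, 388 minutes ago.
Total = 291·(1/2)^(1164/168) + 291·(1/2)^(776/168) + 291·(1/2)^(388/168)
      = 2.3888 + 11.842 + 58.703 ≈ 72.933 mg.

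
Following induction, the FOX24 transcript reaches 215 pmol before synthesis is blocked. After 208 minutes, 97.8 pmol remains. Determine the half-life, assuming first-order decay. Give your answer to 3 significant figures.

183 minutes

A/A₀ = 97.8/215 ≈ 0.45488.
n = log₂(2.1984) ≈ 1.1364 half-lives elapsed in 208 minutes.
t½ = 208/1.1364 ≈ 183.03 minutes.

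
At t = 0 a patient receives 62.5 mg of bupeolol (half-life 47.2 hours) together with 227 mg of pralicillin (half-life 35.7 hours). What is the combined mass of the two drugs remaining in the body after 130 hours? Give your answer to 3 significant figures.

bupeolol: 62.5 × (1/2)^(130/47.2) = 62.5 × (1/2)^2.7542 ≈ 9.2634 mg.
pralicillin: 227 × (1/2)^(130/35.7) = 227 × (1/2)^3.6415 ≈ 18.19 mg.
Total = 9.2634 + 18.19 ≈ 27.454 mg.

27.5 mg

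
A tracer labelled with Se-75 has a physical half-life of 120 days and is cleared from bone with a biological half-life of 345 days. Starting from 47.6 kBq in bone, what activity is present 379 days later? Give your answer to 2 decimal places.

1/t_eff = 1/t_phys + 1/t_biol = 1/120 + 1/345 = 0.011232 per day.
t_eff = 120 × 345 / (120 + 345) ≈ 89.032 days.
Remaining = 47.6 × (1/2)^(379/89.032) = 47.6 × (1/2)^4.2569 ≈ 2.4898 kBq.

2.49 kBq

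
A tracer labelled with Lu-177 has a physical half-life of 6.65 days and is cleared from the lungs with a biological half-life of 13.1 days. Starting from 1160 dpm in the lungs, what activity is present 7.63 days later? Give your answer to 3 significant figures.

1/t_eff = 1/t_phys + 1/t_biol = 1/6.65 + 1/13.1 = 0.22671 per day.
t_eff = 6.65 × 13.1 / (6.65 + 13.1) ≈ 4.4109 days.
Remaining = 1160 × (1/2)^(7.63/4.4109) = 1160 × (1/2)^1.7298 ≈ 349.73 dpm.

350 dpm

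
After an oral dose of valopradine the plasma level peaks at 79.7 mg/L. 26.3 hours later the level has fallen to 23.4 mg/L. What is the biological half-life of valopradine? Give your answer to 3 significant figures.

14.9 hours

A/A₀ = 23.4/79.7 ≈ 0.2936.
n = log₂(3.406) ≈ 1.7681 half-lives elapsed in 26.3 hours.
t½ = 26.3/1.7681 ≈ 14.875 hours.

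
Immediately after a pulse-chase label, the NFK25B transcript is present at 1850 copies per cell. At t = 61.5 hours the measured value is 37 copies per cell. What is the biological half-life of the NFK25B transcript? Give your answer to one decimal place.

10.9 hours

A/A₀ = 37/1850 ≈ 0.02.
n = log₂(50) ≈ 5.6439 half-lives elapsed in 61.5 hours.
t½ = 61.5/5.6439 ≈ 10.897 hours.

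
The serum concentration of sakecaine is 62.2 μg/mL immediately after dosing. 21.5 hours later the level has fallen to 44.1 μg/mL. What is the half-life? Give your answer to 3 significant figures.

43.3 hours

A/A₀ = 44.1/62.2 ≈ 0.709.
n = log₂(1.4104) ≈ 0.49614 half-lives elapsed in 21.5 hours.
t½ = 21.5/0.49614 ≈ 43.335 hours.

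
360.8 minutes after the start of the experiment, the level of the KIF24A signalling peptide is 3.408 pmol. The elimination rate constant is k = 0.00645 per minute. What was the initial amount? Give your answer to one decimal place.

t½ = ln 2 / k = 0.69315 / 0.00645 ≈ 107.46 minutes.
Number of half-lives elapsed: n = 360.8/107.46 ≈ 3.3574.
A₀ = A × 2^n = 3.408 × 2^3.3574 = 3.408 × 10.249 ≈ 34.928 pmol.

34.9 pmol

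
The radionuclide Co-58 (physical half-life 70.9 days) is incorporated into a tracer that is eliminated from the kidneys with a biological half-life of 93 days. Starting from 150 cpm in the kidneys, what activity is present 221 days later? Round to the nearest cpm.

3 cpm

1/t_eff = 1/t_phys + 1/t_biol = 1/70.9 + 1/93 = 0.024857 per day.
t_eff = 70.9 × 93 / (70.9 + 93) ≈ 40.23 days.
Remaining = 150 × (1/2)^(221/40.23) = 150 × (1/2)^5.4934 ≈ 3.3297 cpm.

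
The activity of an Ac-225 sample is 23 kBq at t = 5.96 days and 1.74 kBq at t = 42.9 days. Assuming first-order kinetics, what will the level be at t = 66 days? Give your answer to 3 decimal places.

Over Δt = 42.9 − 5.96 = 36.94 days, the level fell by a factor of 23/1.74 ≈ 13.218.
n = log₂(13.218) ≈ 3.7245 half-lives, so t½ = 36.94/3.7245 ≈ 9.9182 days.
From t = 42.9 to t = 66: 1.74 × (1/2)^((66−42.9)/9.9182) ≈ 0.34628 kBq.

0.346 kBq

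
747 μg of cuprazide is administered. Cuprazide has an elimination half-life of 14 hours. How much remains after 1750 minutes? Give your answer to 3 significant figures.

176 μg

Convert the elapsed time: 1750 minutes = 29.1667 hours.
Number of half-lives: n = 29.1667/14 ≈ 2.0833.
Remaining = 747 × (1/2)^2.0833 = 747 × 0.23597 ≈ 176.27 μg.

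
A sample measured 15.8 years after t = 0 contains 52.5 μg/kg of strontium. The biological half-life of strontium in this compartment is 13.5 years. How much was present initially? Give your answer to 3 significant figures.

118 μg/kg

Number of half-lives elapsed: n = 15.8/13.5 ≈ 1.1704.
A₀ = A × 2^n = 52.5 × 2^1.1704 = 52.5 × 2.2507 ≈ 118.16 μg/kg.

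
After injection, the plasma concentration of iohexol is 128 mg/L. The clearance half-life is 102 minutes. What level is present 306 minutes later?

16 mg/L

Elapsed time is 3 half-lives (306/102).
Each half-life halves the amount: 128 × (1/2)^3 = 128/8 = 16 mg/L.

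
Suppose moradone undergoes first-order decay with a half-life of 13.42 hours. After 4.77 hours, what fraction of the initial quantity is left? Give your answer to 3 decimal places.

n = 4.77/13.42 ≈ 0.35544 half-lives.
Fraction remaining = (1/2)^0.35544 ≈ 0.78163.

0.782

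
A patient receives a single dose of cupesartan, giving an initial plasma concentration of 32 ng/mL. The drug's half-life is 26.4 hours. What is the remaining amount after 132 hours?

1 ng/mL

Elapsed time is 5 half-lives (132/26.4).
Each half-life halves the amount: 32 × (1/2)^5 = 32/32 = 1 ng/mL.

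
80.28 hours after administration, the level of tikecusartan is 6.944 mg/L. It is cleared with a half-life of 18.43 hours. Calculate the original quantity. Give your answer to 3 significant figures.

142 mg/L

Number of half-lives elapsed: n = 80.28/18.43 ≈ 4.3559.
A₀ = A × 2^n = 6.944 × 2^4.3559 = 6.944 × 20.477 ≈ 142.19 mg/L.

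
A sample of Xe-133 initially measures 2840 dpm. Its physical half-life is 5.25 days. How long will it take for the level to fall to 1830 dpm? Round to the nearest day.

Fraction remaining = 1830/2840 ≈ 0.64437.
n = log₂(2840/1830) = ln(1.5519)/ln 2 ≈ 0.63405 half-lives.
t = n × t½ = 0.63405 × 5.25 ≈ 3.3287 days.

3 days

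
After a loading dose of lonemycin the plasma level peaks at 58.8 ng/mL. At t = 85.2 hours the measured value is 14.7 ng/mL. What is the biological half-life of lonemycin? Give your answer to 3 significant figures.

A/A₀ = 14.7/58.8 ≈ 0.25.
n = log₂(4) ≈ 2 half-lives elapsed in 85.2 hours.
t½ = 85.2/2 ≈ 42.6 hours.

42.6 hours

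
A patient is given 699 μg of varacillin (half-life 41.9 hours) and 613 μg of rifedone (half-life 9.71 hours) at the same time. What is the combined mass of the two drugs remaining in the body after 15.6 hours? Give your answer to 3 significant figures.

varacillin: 699 × (1/2)^(15.6/41.9) = 699 × (1/2)^0.37232 ≈ 540.01 μg.
rifedone: 613 × (1/2)^(15.6/9.71) = 613 × (1/2)^1.6066 ≈ 201.29 μg.
Total = 540.01 + 201.29 ≈ 741.3 μg.

741 μg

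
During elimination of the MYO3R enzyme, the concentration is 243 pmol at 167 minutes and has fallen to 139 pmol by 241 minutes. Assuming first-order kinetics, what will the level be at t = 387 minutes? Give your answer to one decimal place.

Over Δt = 241 − 167 = 74 minutes, the level fell by a factor of 243/139 ≈ 1.7482.
n = log₂(1.7482) ≈ 0.80587 half-lives, so t½ = 74/0.80587 ≈ 91.826 minutes.
From t = 241 to t = 387: 139 × (1/2)^((387−241)/91.826) ≈ 46.173 pmol.

46.2 pmol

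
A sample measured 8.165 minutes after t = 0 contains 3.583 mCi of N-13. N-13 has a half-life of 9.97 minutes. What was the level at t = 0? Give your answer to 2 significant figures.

6.3 mCi

Number of half-lives elapsed: n = 8.165/9.97 ≈ 0.81896.
A₀ = A × 2^n = 3.583 × 2^0.81896 = 3.583 × 1.7641 ≈ 6.3209 mCi.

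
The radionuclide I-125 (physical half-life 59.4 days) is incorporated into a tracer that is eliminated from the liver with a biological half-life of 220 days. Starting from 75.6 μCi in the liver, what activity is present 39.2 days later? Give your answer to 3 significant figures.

42.3 μCi

1/t_eff = 1/t_phys + 1/t_biol = 1/59.4 + 1/220 = 0.02138 per day.
t_eff = 59.4 × 220 / (59.4 + 220) ≈ 46.772 days.
Remaining = 75.6 × (1/2)^(39.2/46.772) = 75.6 × (1/2)^0.83811 ≈ 42.289 μCi.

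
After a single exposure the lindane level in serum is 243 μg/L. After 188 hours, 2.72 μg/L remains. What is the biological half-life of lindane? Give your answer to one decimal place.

29.0 hours

A/A₀ = 2.72/243 ≈ 0.011193.
n = log₂(89.338) ≈ 6.4812 half-lives elapsed in 188 hours.
t½ = 188/6.4812 ≈ 29.007 hours.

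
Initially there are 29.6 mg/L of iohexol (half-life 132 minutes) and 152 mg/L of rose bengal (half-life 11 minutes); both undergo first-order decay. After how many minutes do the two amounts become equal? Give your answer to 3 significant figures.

Set 29.6·(1/2)^(t/132) = 152·(1/2)^(t/11).
Taking log₂: log₂(29.6/152) = t·(1/132 − 1/11).
log₂(0.19474) = -2.3604; 1/132 − 1/11 = -0.083333.
t = -2.3604 / -0.083333 ≈ 28.325 minutes.

28.3 minutes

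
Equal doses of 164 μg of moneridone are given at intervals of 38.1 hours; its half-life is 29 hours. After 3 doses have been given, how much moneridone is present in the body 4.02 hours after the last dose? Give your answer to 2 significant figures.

The 3 doses were given 80.22, 42.12, 4.02 hours ago.
Total = 164·(1/2)^(80.22/29) + 164·(1/2)^(42.12/29) + 164·(1/2)^(4.02/29)
      = 24.106 + 59.927 + 148.98 ≈ 233.01 μg.

230 μg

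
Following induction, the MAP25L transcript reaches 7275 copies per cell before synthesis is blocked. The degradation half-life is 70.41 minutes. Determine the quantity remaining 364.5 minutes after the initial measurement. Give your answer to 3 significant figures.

Number of half-lives: n = 364.5/70.41 ≈ 5.1768.
Remaining = 7275 × (1/2)^5.1768 = 7275 × 0.027645 ≈ 201.12 copies per cell.

201 copies per cell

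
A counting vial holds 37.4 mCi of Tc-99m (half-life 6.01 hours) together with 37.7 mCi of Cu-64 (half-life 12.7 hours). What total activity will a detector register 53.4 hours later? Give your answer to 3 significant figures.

Tc-99m: 37.4 × (1/2)^(53.4/6.01) = 37.4 × (1/2)^8.8852 ≈ 0.079097 mCi.
Cu-64: 37.7 × (1/2)^(53.4/12.7) = 37.7 × (1/2)^4.2047 ≈ 2.0445 mCi.
Total = 0.079097 + 2.0445 ≈ 2.1236 mCi.

2.12 mCi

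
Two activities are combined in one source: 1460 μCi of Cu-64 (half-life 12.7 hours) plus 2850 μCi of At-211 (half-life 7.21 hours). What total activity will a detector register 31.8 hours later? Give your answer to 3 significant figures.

391 μCi

Cu-64: 1460 × (1/2)^(31.8/12.7) = 1460 × (1/2)^2.5039 ≈ 257.39 μCi.
At-211: 2850 × (1/2)^(31.8/7.21) = 2850 × (1/2)^4.4105 ≈ 134.01 μCi.
Total = 257.39 + 134.01 ≈ 391.4 μCi.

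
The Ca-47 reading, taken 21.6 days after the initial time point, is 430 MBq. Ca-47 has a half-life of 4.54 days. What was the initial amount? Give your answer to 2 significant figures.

12000 MBq

Number of half-lives elapsed: n = 21.6/4.54 ≈ 4.7577.
A₀ = A × 2^n = 430 × 2^4.7577 = 430 × 27.053 ≈ 11633 MBq.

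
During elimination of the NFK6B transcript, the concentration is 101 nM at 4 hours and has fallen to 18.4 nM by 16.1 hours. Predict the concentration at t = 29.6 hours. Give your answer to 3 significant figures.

2.75 nM

Over Δt = 16.1 − 4 = 12.1 hours, the level fell by a factor of 101/18.4 ≈ 5.4891.
n = log₂(5.4891) ≈ 2.4566 half-lives, so t½ = 12.1/2.4566 ≈ 4.9256 hours.
From t = 16.1 to t = 29.6: 18.4 × (1/2)^((29.6−16.1)/4.9256) ≈ 2.7527 nM.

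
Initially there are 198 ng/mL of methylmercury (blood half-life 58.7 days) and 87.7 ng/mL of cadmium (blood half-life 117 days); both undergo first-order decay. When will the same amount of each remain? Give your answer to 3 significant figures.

138 days

Set 198·(1/2)^(t/58.7) = 87.7·(1/2)^(t/117).
Taking log₂: log₂(198/87.7) = t·(1/58.7 − 1/117).
log₂(2.2577) = 1.1749; 1/58.7 − 1/117 = 0.0084888.
t = 1.1749 / 0.0084888 ≈ 138.4 days.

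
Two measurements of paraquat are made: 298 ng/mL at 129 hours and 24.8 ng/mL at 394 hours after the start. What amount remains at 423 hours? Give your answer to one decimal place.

18.9 ng/mL

Over Δt = 394 − 129 = 265 hours, the level fell by a factor of 298/24.8 ≈ 12.016.
n = log₂(12.016) ≈ 3.5869 half-lives, so t½ = 265/3.5869 ≈ 73.88 hours.
From t = 394 to t = 423: 24.8 × (1/2)^((423−394)/73.88) ≈ 18.892 ng/mL.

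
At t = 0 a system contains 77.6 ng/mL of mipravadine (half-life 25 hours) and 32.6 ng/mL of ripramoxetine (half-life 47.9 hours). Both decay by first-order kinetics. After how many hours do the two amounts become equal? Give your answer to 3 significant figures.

65.4 hours

Set 77.6·(1/2)^(t/25) = 32.6·(1/2)^(t/47.9).
Taking log₂: log₂(77.6/32.6) = t·(1/25 − 1/47.9).
log₂(2.3804) = 1.2512; 1/25 − 1/47.9 = 0.019123.
t = 1.2512 / 0.019123 ≈ 65.428 hours.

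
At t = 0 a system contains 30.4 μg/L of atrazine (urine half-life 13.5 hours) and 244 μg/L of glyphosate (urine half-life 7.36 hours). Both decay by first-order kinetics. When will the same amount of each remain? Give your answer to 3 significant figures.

48.6 hours

Set 30.4·(1/2)^(t/13.5) = 244·(1/2)^(t/7.36).
Taking log₂: log₂(30.4/244) = t·(1/13.5 − 1/7.36).
log₂(0.12459) = -3.0047; 1/13.5 − 1/7.36 = -0.061795.
t = -3.0047 / -0.061795 ≈ 48.624 hours.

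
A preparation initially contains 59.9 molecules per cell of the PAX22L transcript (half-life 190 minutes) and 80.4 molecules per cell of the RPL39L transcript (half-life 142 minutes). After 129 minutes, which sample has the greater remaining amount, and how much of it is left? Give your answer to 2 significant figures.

PAX22L transcript: 59.9 × (1/2)^0.67895 ≈ 37.415 molecules per cell.
RPL39L transcript: 80.4 × (1/2)^0.90845 ≈ 42.834 molecules per cell.
RPL39L transcript has more remaining, at ≈ 42.834 molecules per cell.

RPL39L transcript, 43 molecules per cell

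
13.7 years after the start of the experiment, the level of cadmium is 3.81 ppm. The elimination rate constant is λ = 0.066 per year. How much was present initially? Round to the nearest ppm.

t½ = ln 2 / λ = 0.69315 / 0.066 ≈ 10.502 years.
Number of half-lives elapsed: n = 13.7/10.502 ≈ 1.3045.
A₀ = A × 2^n = 3.81 × 2^1.3045 = 3.81 × 2.47 ≈ 9.4105 ppm.

9 ppm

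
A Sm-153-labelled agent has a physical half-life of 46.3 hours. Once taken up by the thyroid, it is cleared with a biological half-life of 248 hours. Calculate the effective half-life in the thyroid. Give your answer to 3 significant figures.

1/t_eff = 1/t_phys + 1/t_biol = 1/46.3 + 1/248 = 0.025631 per hour.
t_eff = 46.3 × 248 / (46.3 + 248) ≈ 39.016 hours.

39.0 hours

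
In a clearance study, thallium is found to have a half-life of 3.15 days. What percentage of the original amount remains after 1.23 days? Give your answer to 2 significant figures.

n = 1.23/3.15 ≈ 0.39048 half-lives.
Fraction remaining = (1/2)^0.39048 ≈ 0.76288, i.e. 76.288%.

76%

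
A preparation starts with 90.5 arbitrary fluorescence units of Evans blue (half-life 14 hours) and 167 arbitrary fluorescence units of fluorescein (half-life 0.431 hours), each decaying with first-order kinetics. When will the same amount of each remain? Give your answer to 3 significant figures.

0.393 hours

Set 90.5·(1/2)^(t/14) = 167·(1/2)^(t/0.431).
Taking log₂: log₂(90.5/167) = t·(1/14 − 1/0.431).
log₂(0.54192) = -0.88386; 1/14 − 1/0.431 = -2.2488.
t = -0.88386 / -2.2488 ≈ 0.39304 hours.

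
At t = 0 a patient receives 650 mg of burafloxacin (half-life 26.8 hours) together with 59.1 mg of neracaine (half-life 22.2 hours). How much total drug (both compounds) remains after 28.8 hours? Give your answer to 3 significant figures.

333 mg

burafloxacin: 650 × (1/2)^(28.8/26.8) = 650 × (1/2)^1.0746 ≈ 308.62 mg.
neracaine: 59.1 × (1/2)^(28.8/22.2) = 59.1 × (1/2)^1.2973 ≈ 24.047 mg.
Total = 308.62 + 24.047 ≈ 332.66 mg.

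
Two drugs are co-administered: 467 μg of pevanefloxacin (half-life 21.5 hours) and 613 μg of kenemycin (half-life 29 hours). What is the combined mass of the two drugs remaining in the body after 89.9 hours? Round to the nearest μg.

pevanefloxacin: 467 × (1/2)^(89.9/21.5) = 467 × (1/2)^4.1814 ≈ 25.739 μg.
kenemycin: 613 × (1/2)^(89.9/29) = 613 × (1/2)^3.1 ≈ 71.494 μg.
Total = 25.739 + 71.494 ≈ 97.233 μg.

97 μg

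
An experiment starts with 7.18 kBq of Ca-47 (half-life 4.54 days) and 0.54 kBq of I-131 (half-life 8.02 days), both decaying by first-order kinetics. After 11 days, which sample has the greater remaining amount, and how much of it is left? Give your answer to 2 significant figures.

Ca-47: 7.18 × (1/2)^2.4229 ≈ 1.3389 kBq.
I-131: 0.54 × (1/2)^1.3716 ≈ 0.20869 kBq.
Ca-47 has more remaining, at ≈ 1.3389 kBq.

Ca-47, 1.3 kBq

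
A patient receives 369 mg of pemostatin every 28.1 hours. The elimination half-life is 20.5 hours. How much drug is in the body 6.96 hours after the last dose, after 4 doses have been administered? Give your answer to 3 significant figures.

465 mg

The 4 doses were given 91.26, 63.16, 35.06, 6.96 hours ago.
Total = 369·(1/2)^(91.26/20.5) + 369·(1/2)^(63.16/20.5) + 369·(1/2)^(35.06/20.5) + 369·(1/2)^(6.96/20.5)
      = 16.863 + 43.607 + 112.77 + 291.62 ≈ 464.86 mg.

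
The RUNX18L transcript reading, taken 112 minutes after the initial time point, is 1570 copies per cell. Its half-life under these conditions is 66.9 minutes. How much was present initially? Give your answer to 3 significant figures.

Number of half-lives elapsed: n = 112/66.9 ≈ 1.6741.
A₀ = A × 2^n = 1570 × 2^1.6741 = 1570 × 3.1913 ≈ 5010.3 copies per cell.

5010 copies per cell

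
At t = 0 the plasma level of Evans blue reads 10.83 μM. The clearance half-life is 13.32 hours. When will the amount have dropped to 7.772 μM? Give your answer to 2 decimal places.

6.38 hours

Fraction remaining = 7.772/10.83 ≈ 0.71764.
n = log₂(10.83/7.772) = ln(1.3935)/ln 2 ≈ 0.47868 half-lives.
t = n × t½ = 0.47868 × 13.32 ≈ 6.376 hours.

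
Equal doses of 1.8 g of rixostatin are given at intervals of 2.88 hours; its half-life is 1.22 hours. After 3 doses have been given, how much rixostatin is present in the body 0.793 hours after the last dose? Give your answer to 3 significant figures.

1.41 g

The 3 doses were given 6.553, 3.673, 0.793 hours ago.
Total = 1.8·(1/2)^(6.553/1.22) + 1.8·(1/2)^(3.673/1.22) + 1.8·(1/2)^(0.793/1.22)
      = 0.043486 + 0.22334 + 1.1471 ≈ 1.4139 g.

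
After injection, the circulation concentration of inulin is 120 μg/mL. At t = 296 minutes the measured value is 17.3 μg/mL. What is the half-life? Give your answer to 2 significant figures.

110 minutes

A/A₀ = 17.3/120 ≈ 0.14417.
n = log₂(6.9364) ≈ 2.7942 half-lives elapsed in 296 minutes.
t½ = 296/2.7942 ≈ 105.93 minutes.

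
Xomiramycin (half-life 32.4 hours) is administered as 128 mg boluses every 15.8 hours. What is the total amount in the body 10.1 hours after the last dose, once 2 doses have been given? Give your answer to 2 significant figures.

180 mg

The 2 doses were given 25.9, 10.1 hours ago.
Total = 128·(1/2)^(25.9/32.4) + 128·(1/2)^(10.1/32.4)
      = 73.548 + 103.13 ≈ 176.67 mg.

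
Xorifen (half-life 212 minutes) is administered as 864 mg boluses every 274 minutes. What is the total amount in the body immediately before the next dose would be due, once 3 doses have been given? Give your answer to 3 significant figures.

556 mg

The 3 doses were given 822, 548, 274 minutes ago.
Total = 864·(1/2)^(822/212) + 864·(1/2)^(548/212) + 864·(1/2)^(274/212)
      = 58.791 + 144.01 + 352.73 ≈ 555.53 mg.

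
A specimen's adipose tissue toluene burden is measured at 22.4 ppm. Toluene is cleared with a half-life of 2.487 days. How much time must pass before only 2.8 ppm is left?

7.461 days

2.8/22.4 = 1/8, so 3 half-lives have elapsed.
t = 3 × 2.487 = 7.461 days.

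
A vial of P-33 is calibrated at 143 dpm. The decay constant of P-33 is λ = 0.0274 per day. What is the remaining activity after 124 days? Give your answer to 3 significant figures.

4.78 dpm

t½ = ln 2 / λ = 0.69315 / 0.0274 ≈ 25.297 days.
Number of half-lives: n = 124/25.297 ≈ 4.9017.
Remaining = 143 × (1/2)^4.9017 = 143 × 0.033453 ≈ 4.7838 dpm.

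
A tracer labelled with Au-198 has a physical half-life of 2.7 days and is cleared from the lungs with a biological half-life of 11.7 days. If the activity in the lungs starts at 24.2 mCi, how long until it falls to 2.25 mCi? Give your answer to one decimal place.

1/t_eff = 1/t_phys + 1/t_biol = 1/2.7 + 1/11.7 = 0.45584 per day.
t_eff = 2.7 × 11.7 / (2.7 + 11.7) ≈ 2.1938 days.
n = log₂(24.2/2.25) ≈ 3.427; t = 3.427 × 2.1938 ≈ 7.518 days.

7.5 days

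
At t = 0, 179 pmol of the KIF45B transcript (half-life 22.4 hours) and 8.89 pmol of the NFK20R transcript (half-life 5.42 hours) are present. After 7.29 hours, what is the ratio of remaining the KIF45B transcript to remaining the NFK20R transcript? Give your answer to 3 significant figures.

KIF45B transcript: 179 × (1/2)^(7.29/22.4) = 179 × (1/2)^0.32545 ≈ 142.85 pmol.
NFK20R transcript: 8.89 × (1/2)^(7.29/5.42) = 8.89 × (1/2)^1.345 ≈ 3.4995 pmol.
Ratio ≈ 142.85 / 3.4995 ≈ 40.82.

40.8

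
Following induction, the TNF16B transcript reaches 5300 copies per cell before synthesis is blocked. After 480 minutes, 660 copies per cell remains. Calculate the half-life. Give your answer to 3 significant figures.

160 minutes

A/A₀ = 660/5300 ≈ 0.12453.
n = log₂(8.0303) ≈ 3.0055 half-lives elapsed in 480 minutes.
t½ = 480/3.0055 ≈ 159.71 minutes.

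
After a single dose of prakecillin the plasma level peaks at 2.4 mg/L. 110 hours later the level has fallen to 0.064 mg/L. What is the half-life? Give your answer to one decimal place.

21.0 hours

A/A₀ = 0.064/2.4 ≈ 0.026667.
n = log₂(37.5) ≈ 5.2288 half-lives elapsed in 110 hours.
t½ = 110/5.2288 ≈ 21.037 hours.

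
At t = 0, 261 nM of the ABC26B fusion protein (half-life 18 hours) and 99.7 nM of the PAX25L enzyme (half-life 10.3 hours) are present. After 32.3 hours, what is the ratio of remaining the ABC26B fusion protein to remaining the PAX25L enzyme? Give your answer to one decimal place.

ABC26B fusion protein: 261 × (1/2)^(32.3/18) = 261 × (1/2)^1.7944 ≈ 75.242 nM.
PAX25L enzyme: 99.7 × (1/2)^(32.3/10.3) = 99.7 × (1/2)^3.1359 ≈ 11.342 nM.
Ratio ≈ 75.242 / 11.342 ≈ 6.6339.

6.6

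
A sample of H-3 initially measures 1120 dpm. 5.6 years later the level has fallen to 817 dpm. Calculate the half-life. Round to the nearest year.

12 years

A/A₀ = 817/1120 ≈ 0.72946.
n = log₂(1.3709) ≈ 0.45509 half-lives elapsed in 5.6 years.
t½ = 5.6/0.45509 ≈ 12.305 years.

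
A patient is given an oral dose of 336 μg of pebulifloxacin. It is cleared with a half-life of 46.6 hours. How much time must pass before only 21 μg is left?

186.4 hours

21/336 = 1/16, so 4 half-lives have elapsed.
t = 4 × 46.6 = 186.4 hours.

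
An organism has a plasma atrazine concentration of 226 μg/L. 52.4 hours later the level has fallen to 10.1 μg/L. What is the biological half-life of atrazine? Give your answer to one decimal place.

11.7 hours

A/A₀ = 10.1/226 ≈ 0.04469.
n = log₂(22.376) ≈ 4.4839 half-lives elapsed in 52.4 hours.
t½ = 52.4/4.4839 ≈ 11.686 hours.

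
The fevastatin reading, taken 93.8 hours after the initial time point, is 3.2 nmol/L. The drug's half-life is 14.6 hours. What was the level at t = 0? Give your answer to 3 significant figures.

Number of half-lives elapsed: n = 93.8/14.6 ≈ 6.4247.
A₀ = A × 2^n = 3.2 × 2^6.4247 = 3.2 × 85.904 ≈ 274.89 nmol/L.

275 nmol/L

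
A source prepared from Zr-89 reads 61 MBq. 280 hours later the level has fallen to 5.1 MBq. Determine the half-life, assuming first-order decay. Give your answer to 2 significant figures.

78 hours

A/A₀ = 5.1/61 ≈ 0.083607.
n = log₂(11.961) ≈ 3.5802 half-lives elapsed in 280 hours.
t½ = 280/3.5802 ≈ 78.207 hours.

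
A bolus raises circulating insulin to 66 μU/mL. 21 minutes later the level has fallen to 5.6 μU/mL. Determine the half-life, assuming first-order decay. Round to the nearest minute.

6 minutes

A/A₀ = 5.6/66 ≈ 0.084848.
n = log₂(11.786) ≈ 3.559 half-lives elapsed in 21 minutes.
t½ = 21/3.559 ≈ 5.9006 minutes.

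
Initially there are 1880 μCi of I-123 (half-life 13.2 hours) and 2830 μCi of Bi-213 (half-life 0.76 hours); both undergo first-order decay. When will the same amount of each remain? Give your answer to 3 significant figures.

0.476 hours

Set 1880·(1/2)^(t/13.2) = 2830·(1/2)^(t/0.76).
Taking log₂: log₂(1880/2830) = t·(1/13.2 − 1/0.76).
log₂(0.66431) = -0.59007; 1/13.2 − 1/0.76 = -1.24.
t = -0.59007 / -1.24 ≈ 0.47585 hours.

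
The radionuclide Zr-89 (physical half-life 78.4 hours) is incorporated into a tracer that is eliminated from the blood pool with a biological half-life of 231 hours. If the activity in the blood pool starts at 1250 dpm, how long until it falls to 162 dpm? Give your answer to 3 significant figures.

1/t_eff = 1/t_phys + 1/t_biol = 1/78.4 + 1/231 = 0.017084 per hour.
t_eff = 78.4 × 231 / (78.4 + 231) ≈ 58.534 hours.
n = log₂(1250/162) ≈ 2.9479; t = 2.9479 × 58.534 ≈ 172.55 hours.

173 hours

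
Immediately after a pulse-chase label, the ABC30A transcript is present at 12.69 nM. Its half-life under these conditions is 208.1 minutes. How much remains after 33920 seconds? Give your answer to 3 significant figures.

1.93 nM

Convert the elapsed time: 33920 seconds = 565.333 minutes.
Number of half-lives: n = 565.333/208.1 ≈ 2.7166.
Remaining = 12.69 × (1/2)^2.7166 = 12.69 × 0.15213 ≈ 1.9305 nM.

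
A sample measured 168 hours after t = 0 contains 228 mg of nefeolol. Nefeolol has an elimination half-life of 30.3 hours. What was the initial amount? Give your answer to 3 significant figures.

10600 mg

Number of half-lives elapsed: n = 168/30.3 ≈ 5.5446.
A₀ = A × 2^n = 228 × 2^5.5446 = 228 × 46.674 ≈ 10642 mg.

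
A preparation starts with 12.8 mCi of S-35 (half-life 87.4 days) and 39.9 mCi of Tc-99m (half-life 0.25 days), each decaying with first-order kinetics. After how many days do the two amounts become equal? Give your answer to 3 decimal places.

Set 12.8·(1/2)^(t/87.4) = 39.9·(1/2)^(t/0.25).
Taking log₂: log₂(12.8/39.9) = t·(1/87.4 − 1/0.25).
log₂(0.3208) = -1.6402; 1/87.4 − 1/0.25 = -3.9886.
t = -1.6402 / -3.9886 ≈ 0.41124 days.

0.411 days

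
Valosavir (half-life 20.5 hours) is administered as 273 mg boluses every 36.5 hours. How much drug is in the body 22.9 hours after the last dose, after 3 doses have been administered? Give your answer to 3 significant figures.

The 3 doses were given 95.9, 59.4, 22.9 hours ago.
Total = 273·(1/2)^(95.9/20.5) + 273·(1/2)^(59.4/20.5) + 273·(1/2)^(22.9/20.5)
      = 10.664 + 36.636 + 125.86 ≈ 173.16 mg.

173 mg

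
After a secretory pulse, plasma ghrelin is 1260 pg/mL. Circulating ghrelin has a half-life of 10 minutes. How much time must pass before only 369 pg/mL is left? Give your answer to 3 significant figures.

17.7 minutes

Fraction remaining = 369/1260 ≈ 0.29286.
n = log₂(1260/369) = ln(3.4146)/ln 2 ≈ 1.7717 half-lives.
t = n × t½ = 1.7717 × 10 ≈ 17.717 minutes.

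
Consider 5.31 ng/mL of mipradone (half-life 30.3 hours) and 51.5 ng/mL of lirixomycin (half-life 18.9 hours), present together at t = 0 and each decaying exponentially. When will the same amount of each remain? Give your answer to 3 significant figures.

Set 5.31·(1/2)^(t/30.3) = 51.5·(1/2)^(t/18.9).
Taking log₂: log₂(5.31/51.5) = t·(1/30.3 − 1/18.9).
log₂(0.10311) = -3.2778; 1/30.3 − 1/18.9 = -0.019907.
t = -3.2778 / -0.019907 ≈ 164.66 hours.

165 hours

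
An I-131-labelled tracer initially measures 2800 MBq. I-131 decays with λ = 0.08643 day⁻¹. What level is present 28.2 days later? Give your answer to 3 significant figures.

245 MBq

t½ = ln 2 / λ = 0.69315 / 0.08643 ≈ 8.0198 days.
Number of half-lives: n = 28.2/8.0198 ≈ 3.5163.
Remaining = 2800 × (1/2)^3.5163 = 2800 × 0.087394 ≈ 244.7 MBq.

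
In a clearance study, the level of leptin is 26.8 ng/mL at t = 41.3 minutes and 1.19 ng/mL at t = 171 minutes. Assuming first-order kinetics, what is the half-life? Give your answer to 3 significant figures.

28.9 minutes

Over Δt = 171 − 41.3 = 129.7 minutes, the level fell by a factor of 26.8/1.19 ≈ 22.521.
n = log₂(22.521) ≈ 4.4932 half-lives, so t½ = 129.7/4.4932 ≈ 28.866 minutes.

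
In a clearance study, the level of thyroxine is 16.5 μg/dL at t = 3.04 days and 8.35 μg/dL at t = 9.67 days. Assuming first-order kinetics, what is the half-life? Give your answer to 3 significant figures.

Over Δt = 9.67 − 3.04 = 6.63 days, the level fell by a factor of 16.5/8.35 ≈ 1.976.
n = log₂(1.976) ≈ 0.98262 half-lives, so t½ = 6.63/0.98262 ≈ 6.7473 days.

6.75 days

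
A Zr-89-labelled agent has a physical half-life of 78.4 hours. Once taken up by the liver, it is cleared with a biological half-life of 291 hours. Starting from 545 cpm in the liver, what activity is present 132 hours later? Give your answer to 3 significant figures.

1/t_eff = 1/t_phys + 1/t_biol = 1/78.4 + 1/291 = 0.016192 per hour.
t_eff = 78.4 × 291 / (78.4 + 291) ≈ 61.761 hours.
Remaining = 545 × (1/2)^(132/61.761) = 545 × (1/2)^2.1373 ≈ 123.88 cpm.

124 cpm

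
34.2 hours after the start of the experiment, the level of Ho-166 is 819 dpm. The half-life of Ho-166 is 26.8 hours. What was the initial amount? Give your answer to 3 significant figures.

Number of half-lives elapsed: n = 34.2/26.8 ≈ 1.2761.
A₀ = A × 2^n = 819 × 2^1.2761 = 819 × 2.4219 ≈ 1983.5 dpm.

1980 dpm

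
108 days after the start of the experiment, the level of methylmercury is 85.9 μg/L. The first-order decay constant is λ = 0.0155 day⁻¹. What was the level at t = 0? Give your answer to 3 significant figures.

t½ = ln 2 / λ = 0.69315 / 0.0155 ≈ 44.719 days.
Number of half-lives elapsed: n = 108/44.719 ≈ 2.4151.
A₀ = A × 2^n = 85.9 × 2^2.4151 = 85.9 × 5.3335 ≈ 458.14 μg/L.

458 μg/L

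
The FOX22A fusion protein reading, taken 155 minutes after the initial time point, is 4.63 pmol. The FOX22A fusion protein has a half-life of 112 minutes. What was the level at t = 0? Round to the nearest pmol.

12 pmol

Number of half-lives elapsed: n = 155/112 ≈ 1.3839.
A₀ = A × 2^n = 4.63 × 2^1.3839 = 4.63 × 2.6098 ≈ 12.083 pmol.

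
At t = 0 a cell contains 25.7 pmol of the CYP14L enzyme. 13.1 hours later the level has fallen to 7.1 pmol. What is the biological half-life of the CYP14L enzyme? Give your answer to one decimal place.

7.1 hours

A/A₀ = 7.1/25.7 ≈ 0.27626.
n = log₂(3.6197) ≈ 1.8559 half-lives elapsed in 13.1 hours.
t½ = 13.1/1.8559 ≈ 7.0587 hours.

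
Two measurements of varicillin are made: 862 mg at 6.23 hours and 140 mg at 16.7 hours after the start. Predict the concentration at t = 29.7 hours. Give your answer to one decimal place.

14.7 mg

Over Δt = 16.7 − 6.23 = 10.47 hours, the level fell by a factor of 862/140 ≈ 6.1571.
n = log₂(6.1571) ≈ 2.6223 half-lives, so t½ = 10.47/2.6223 ≈ 3.9927 hours.
From t = 16.7 to t = 29.7: 140 × (1/2)^((29.7−16.7)/3.9927) ≈ 14.656 mg.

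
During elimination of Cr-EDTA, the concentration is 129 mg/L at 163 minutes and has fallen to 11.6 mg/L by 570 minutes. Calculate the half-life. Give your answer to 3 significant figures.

117 minutes

Over Δt = 570 − 163 = 407 minutes, the level fell by a factor of 129/11.6 ≈ 11.121.
n = log₂(11.121) ≈ 3.4752 half-lives, so t½ = 407/3.4752 ≈ 117.12 minutes.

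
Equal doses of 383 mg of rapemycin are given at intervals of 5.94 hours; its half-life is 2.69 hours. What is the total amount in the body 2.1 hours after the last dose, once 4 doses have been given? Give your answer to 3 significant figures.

The 4 doses were given 19.92, 13.98, 8.04, 2.1 hours ago.
Total = 383·(1/2)^(19.92/2.69) + 383·(1/2)^(13.98/2.69) + 383·(1/2)^(8.04/2.69) + 383·(1/2)^(2.1/2.69)
      = 2.2595 + 10.441 + 48.247 + 222.94 ≈ 283.89 mg.

284 mg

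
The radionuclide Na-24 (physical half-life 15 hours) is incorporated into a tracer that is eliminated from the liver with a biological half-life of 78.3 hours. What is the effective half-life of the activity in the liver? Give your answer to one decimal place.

1/t_eff = 1/t_phys + 1/t_biol = 1/15 + 1/78.3 = 0.079438 per hour.
t_eff = 15 × 78.3 / (15 + 78.3) ≈ 12.588 hours.

12.6 hours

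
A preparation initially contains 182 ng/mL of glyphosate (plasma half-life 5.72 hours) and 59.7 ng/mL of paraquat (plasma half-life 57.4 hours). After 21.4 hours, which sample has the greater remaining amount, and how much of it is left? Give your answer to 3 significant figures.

glyphosate: 182 × (1/2)^3.7413 ≈ 13.609 ng/mL.
paraquat: 59.7 × (1/2)^0.37282 ≈ 46.105 ng/mL.
Paraquat has more remaining, at ≈ 46.105 ng/mL.

paraquat, 46.1 ng/mL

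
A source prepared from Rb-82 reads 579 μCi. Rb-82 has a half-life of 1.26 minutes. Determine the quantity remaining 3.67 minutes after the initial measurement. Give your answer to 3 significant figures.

Number of half-lives: n = 3.67/1.26 ≈ 2.9127.
Remaining = 579 × (1/2)^2.9127 = 579 × 0.1328 ≈ 76.89 μCi.

76.9 μCi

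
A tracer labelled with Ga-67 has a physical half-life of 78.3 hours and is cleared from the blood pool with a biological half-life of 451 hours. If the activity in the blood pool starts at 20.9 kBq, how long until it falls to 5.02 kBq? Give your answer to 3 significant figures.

1/t_eff = 1/t_phys + 1/t_biol = 1/78.3 + 1/451 = 0.014989 per hour.
t_eff = 78.3 × 451 / (78.3 + 451) ≈ 66.717 hours.
n = log₂(20.9/5.02) ≈ 2.0577; t = 2.0577 × 66.717 ≈ 137.29 hours.

137 hours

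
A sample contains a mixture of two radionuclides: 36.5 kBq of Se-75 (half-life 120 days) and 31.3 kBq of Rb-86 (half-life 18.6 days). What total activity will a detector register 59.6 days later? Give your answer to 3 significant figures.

29.3 kBq

Se-75: 36.5 × (1/2)^(59.6/120) = 36.5 × (1/2)^0.49667 ≈ 25.869 kBq.
Rb-86: 31.3 × (1/2)^(59.6/18.6) = 31.3 × (1/2)^3.2043 ≈ 3.3959 kBq.
Total = 25.869 + 3.3959 ≈ 29.265 kBq.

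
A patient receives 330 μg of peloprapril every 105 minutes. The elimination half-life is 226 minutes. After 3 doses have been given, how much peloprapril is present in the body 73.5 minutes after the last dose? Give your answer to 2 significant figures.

The 3 doses were given 283.5, 178.5, 73.5 minutes ago.
Total = 330·(1/2)^(283.5/226) + 330·(1/2)^(178.5/226) + 330·(1/2)^(73.5/226)
      = 138.32 + 190.88 + 263.4 ≈ 592.6 μg.

590 μg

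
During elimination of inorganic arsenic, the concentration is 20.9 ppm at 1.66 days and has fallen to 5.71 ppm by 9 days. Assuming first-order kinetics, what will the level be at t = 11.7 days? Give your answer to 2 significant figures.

Over Δt = 9 − 1.66 = 7.34 days, the level fell by a factor of 20.9/5.71 ≈ 3.6602.
n = log₂(3.6602) ≈ 1.8719 half-lives, so t½ = 7.34/1.8719 ≈ 3.9211 days.
From t = 9 to t = 11.7: 5.71 × (1/2)^((11.7−9)/3.9211) ≈ 3.5428 ppm.

3.5 ppm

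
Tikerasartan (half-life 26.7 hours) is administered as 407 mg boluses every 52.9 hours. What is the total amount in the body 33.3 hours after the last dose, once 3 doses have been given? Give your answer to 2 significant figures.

The 3 doses were given 139.1, 86.2, 33.3 hours ago.
Total = 407·(1/2)^(139.1/26.7) + 407·(1/2)^(86.2/26.7) + 407·(1/2)^(33.3/26.7)
      = 10.998 + 43.424 + 171.46 ≈ 225.88 mg.

230 mg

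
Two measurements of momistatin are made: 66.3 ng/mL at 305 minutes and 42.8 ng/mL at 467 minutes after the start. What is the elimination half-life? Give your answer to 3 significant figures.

Over Δt = 467 − 305 = 162 minutes, the level fell by a factor of 66.3/42.8 ≈ 1.5491.
n = log₂(1.5491) ≈ 0.6314 half-lives, so t½ = 162/0.6314 ≈ 256.57 minutes.

257 minutes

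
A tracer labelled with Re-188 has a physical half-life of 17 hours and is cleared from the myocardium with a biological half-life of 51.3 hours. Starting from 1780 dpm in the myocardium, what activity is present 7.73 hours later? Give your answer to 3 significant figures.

1170 dpm

1/t_eff = 1/t_phys + 1/t_biol = 1/17 + 1/51.3 = 0.078317 per hour.
t_eff = 17 × 51.3 / (17 + 51.3) ≈ 12.769 hours.
Remaining = 1780 × (1/2)^(7.73/12.769) = 1780 × (1/2)^0.60539 ≈ 1170 dpm.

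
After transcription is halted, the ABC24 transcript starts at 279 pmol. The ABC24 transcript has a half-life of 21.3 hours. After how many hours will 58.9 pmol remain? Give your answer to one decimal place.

47.8 hours

Fraction remaining = 58.9/279 ≈ 0.21111.
n = log₂(279/58.9) = ln(4.7368)/ln 2 ≈ 2.2439 half-lives.
t = n × t½ = 2.2439 × 21.3 ≈ 47.796 hours.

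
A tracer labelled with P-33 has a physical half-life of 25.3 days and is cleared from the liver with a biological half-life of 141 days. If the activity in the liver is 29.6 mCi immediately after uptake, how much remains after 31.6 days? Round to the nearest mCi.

11 mCi

1/t_eff = 1/t_phys + 1/t_biol = 1/25.3 + 1/141 = 0.046618 per day.
t_eff = 25.3 × 141 / (25.3 + 141) ≈ 21.451 days.
Remaining = 29.6 × (1/2)^(31.6/21.451) = 29.6 × (1/2)^1.4731 ≈ 10.662 mCi.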